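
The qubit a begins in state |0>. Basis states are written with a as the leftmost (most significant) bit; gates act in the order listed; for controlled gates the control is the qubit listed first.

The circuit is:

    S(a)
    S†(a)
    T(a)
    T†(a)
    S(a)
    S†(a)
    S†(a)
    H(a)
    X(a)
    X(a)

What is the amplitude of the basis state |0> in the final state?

|0> carries amplitude sqrt(2)/2 in the final state. Key observation: gates 1-6 undo each other exactly, leaving only the rest of the circuit to track.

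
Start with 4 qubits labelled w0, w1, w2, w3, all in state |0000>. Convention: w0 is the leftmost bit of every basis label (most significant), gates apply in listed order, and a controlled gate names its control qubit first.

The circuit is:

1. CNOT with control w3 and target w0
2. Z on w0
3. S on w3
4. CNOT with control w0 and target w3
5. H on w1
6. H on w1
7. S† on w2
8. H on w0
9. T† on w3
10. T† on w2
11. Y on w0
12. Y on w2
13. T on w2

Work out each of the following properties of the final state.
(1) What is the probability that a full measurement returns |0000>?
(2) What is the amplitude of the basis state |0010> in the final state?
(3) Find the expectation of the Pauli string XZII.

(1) The probability of measuring |0000> is 0. Key observation: gates 5-6 undo each other exactly, leaving only the rest of the circuit to track.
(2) |0010> carries amplitude sqrt(2)*exp(I*pi/4)/2 in the final state.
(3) In the final state, XZII has expectation -1.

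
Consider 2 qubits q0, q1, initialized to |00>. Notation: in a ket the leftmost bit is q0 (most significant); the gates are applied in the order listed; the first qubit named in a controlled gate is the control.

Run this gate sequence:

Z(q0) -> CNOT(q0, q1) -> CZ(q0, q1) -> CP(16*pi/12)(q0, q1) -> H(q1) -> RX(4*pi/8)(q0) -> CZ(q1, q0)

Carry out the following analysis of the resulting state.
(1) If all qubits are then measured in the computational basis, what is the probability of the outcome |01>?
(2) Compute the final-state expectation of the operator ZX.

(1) A full measurement returns |01> with probability 1/4.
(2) The observable ZX averages to 1.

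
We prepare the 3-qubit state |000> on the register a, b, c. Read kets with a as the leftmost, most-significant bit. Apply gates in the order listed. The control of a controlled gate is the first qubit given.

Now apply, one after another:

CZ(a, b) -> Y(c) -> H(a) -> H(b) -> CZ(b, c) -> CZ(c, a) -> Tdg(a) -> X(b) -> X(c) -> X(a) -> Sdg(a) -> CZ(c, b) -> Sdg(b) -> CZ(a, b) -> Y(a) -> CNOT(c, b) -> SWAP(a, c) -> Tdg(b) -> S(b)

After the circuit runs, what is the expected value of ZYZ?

The observable ZYZ averages to -sqrt(2)/2.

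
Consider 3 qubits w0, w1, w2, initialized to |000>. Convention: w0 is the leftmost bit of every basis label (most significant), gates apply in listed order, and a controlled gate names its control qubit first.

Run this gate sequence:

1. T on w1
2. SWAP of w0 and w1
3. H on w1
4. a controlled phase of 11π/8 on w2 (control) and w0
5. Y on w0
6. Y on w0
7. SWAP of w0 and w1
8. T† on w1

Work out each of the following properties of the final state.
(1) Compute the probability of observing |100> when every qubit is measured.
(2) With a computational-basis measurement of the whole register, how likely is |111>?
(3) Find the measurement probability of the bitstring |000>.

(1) A full measurement returns |100> with probability 1/2.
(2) A full measurement returns |111> with probability 0.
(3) Outcome |000> occurs with probability 1/2.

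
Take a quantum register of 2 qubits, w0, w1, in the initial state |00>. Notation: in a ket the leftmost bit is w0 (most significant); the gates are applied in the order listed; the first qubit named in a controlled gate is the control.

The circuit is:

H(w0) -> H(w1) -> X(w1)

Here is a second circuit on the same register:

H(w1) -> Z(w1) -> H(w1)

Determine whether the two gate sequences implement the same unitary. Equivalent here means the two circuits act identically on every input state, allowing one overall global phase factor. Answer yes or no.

No, they are not equivalent — no single phase factor reconciles the two unitaries.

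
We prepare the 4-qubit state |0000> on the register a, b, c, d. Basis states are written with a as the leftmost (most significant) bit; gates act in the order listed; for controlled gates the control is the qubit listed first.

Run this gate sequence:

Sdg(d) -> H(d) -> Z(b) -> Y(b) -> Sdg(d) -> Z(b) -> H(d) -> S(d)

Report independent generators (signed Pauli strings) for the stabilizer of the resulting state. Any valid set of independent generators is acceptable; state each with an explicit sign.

The final state is stabilized by the group generated by -IIIX, +ZIII, -IZII, +IIZI; other independent generating sets are equally valid.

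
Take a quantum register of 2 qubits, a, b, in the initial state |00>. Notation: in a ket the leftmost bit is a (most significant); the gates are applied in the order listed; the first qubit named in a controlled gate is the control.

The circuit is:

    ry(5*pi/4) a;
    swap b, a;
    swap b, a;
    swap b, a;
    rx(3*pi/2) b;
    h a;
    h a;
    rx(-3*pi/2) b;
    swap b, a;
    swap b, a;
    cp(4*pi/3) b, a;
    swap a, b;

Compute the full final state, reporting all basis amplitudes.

After the circuit, the state carries amplitude -sqrt(2 - sqrt(2))/2 on |00>, 0 on |01>, sqrt(sqrt(2) + 2)/2 on |10>, 0 on |11>.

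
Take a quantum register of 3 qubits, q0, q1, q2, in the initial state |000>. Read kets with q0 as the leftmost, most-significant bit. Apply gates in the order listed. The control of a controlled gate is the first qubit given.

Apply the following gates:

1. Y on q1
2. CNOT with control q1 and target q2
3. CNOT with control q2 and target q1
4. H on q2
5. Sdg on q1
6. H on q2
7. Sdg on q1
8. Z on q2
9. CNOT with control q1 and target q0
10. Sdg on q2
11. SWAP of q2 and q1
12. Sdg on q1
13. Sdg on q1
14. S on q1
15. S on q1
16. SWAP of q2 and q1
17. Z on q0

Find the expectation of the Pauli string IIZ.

In the final state, IIZ has expectation -1. Key observation: gates 11-16 undo each other exactly, leaving only the rest of the circuit to track.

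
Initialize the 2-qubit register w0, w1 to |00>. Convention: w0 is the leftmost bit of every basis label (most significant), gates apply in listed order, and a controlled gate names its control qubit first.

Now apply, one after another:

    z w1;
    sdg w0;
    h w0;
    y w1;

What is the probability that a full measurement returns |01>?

A full measurement returns |01> with probability 1/2.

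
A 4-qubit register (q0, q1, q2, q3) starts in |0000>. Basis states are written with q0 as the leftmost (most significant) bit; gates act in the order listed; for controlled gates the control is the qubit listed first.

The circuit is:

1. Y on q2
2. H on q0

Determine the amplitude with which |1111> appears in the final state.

The amplitude on |1111> is 0.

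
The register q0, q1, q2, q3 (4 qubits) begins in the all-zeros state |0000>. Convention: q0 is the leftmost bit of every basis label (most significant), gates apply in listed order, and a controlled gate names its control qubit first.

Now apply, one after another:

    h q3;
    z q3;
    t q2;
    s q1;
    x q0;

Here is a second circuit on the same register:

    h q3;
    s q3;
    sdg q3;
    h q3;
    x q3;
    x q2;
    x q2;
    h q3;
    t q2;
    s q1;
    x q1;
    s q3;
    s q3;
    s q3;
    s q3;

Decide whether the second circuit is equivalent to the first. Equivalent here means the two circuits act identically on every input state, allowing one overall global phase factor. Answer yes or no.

No, they are not equivalent — no single phase factor reconciles the two unitaries.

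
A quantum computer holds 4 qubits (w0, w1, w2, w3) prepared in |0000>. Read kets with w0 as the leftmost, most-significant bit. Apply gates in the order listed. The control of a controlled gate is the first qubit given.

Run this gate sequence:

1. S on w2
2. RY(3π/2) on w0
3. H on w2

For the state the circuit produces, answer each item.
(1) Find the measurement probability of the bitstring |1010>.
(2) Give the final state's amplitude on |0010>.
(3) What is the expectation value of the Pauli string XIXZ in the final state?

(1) The probability of measuring |1010> is 1/4.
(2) The final state's coefficient on |0010> equals -1/2.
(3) The observable XIXZ averages to -1.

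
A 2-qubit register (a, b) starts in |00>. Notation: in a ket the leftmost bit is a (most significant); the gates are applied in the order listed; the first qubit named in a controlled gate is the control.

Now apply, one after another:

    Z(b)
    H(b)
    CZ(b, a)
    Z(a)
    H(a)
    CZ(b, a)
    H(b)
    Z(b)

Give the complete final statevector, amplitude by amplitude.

After the circuit, the state carries amplitude sqrt(2)/2 on |00>, 0 on |01>, 0 on |10>, -sqrt(2)/2 on |11>.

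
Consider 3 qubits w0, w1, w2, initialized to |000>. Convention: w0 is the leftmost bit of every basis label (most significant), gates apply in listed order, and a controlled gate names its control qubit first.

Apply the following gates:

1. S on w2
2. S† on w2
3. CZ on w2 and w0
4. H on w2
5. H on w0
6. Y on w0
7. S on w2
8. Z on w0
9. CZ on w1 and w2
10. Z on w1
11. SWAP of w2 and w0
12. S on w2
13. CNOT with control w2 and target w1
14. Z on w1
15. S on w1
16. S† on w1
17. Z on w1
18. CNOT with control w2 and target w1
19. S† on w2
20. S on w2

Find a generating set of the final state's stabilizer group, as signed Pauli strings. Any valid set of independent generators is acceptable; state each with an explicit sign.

The final state is stabilized by the group generated by +YII, +IIY, +IZI; other independent generating sets are equally valid. Key observation: steps 12-19 multiply out to the identity, so the circuit reduces to the remaining gates.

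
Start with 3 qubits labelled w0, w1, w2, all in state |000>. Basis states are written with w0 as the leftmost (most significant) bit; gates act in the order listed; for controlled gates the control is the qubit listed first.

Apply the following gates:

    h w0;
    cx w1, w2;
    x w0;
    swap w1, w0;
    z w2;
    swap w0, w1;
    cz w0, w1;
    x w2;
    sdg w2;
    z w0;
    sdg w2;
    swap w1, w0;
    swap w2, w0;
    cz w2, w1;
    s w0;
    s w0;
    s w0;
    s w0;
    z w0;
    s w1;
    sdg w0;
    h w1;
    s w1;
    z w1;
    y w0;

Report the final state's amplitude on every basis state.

The resulting statevector has amplitude -1/2 + I/2 on |000>, -1/2 + I/2 on |010>, and 0 on every other basis state. Key observation: steps 15-18 multiply out to the identity, so the circuit reduces to the remaining gates.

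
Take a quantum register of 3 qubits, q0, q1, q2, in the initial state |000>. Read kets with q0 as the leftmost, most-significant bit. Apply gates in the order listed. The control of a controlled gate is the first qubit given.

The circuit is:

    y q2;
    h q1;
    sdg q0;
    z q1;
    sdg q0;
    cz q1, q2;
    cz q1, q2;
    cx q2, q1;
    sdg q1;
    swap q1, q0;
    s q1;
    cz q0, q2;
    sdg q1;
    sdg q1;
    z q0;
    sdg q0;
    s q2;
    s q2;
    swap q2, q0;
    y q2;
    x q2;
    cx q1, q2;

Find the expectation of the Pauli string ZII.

In the final state, ZII has expectation -1.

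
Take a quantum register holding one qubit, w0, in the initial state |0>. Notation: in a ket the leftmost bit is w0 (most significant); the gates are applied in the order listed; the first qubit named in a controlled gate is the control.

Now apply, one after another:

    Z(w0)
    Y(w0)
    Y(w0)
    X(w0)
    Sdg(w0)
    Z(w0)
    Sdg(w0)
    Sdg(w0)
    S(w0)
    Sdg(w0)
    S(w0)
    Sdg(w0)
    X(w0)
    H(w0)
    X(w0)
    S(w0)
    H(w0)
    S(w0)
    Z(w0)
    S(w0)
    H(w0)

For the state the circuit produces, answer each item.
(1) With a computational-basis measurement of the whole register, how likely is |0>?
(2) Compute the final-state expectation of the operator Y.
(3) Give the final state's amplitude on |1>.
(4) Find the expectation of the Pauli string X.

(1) A full measurement returns |0> with probability 1/2.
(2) In the final state, Y has expectation 1.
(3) The final state's coefficient on |1> equals sqrt(2)/2.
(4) The observable X averages to 0.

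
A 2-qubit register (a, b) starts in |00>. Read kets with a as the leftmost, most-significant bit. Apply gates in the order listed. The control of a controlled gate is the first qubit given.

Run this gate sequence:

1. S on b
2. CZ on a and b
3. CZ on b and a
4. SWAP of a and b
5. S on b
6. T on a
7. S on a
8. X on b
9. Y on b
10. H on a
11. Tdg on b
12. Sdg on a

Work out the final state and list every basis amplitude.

After the circuit, the state carries amplitude -sqrt(2)*I/2 on |00>, 0 on |01>, -sqrt(2)/2 on |10>, 0 on |11>.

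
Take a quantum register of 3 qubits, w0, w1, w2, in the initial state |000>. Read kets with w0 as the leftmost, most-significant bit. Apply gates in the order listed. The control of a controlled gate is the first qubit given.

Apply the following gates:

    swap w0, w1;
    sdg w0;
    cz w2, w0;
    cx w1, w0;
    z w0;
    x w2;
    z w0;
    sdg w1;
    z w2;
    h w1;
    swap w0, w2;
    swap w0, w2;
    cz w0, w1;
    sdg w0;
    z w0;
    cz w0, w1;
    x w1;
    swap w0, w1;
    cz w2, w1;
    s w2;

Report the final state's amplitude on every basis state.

After the circuit, the state carries amplitude -sqrt(2)*I/2 on |001>, -sqrt(2)*I/2 on |101>, and 0 on every other basis state.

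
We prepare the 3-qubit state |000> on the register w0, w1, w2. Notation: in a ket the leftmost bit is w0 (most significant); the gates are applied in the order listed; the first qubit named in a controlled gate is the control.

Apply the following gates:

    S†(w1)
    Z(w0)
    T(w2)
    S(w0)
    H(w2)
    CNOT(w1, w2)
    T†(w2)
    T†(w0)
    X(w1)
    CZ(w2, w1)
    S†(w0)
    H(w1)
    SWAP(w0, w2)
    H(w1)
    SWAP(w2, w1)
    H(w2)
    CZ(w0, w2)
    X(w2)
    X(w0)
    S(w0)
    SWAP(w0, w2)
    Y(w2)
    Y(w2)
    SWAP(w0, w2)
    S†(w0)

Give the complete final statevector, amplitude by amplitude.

After the circuit, the state carries amplitude exp(3*I*pi/4)/2 on |000>, exp(3*I*pi/4)/2 on |001>, 0 on |010>, 0 on |011>, -1/2 on |100>, 1/2 on |101>, 0 on |110>, 0 on |111>.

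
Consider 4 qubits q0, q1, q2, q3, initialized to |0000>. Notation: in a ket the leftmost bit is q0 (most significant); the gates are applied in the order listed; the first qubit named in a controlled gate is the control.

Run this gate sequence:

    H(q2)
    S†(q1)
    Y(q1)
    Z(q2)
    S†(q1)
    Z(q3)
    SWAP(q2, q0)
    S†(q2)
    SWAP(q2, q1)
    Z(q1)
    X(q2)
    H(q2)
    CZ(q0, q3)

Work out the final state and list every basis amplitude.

After the circuit, the state carries amplitude 1/2 on |0000>, 1/2 on |0010>, -1/2 on |1000>, -1/2 on |1010>, and 0 on every other basis state.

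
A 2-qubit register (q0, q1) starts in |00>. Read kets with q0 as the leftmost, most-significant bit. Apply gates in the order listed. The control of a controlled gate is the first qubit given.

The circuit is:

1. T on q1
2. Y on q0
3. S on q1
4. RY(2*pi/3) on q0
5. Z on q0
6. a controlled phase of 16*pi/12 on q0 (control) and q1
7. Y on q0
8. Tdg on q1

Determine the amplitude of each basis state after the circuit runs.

The final amplitudes are -1/2 on |00>, 0 on |01>, sqrt(3)/2 on |10>, 0 on |11>.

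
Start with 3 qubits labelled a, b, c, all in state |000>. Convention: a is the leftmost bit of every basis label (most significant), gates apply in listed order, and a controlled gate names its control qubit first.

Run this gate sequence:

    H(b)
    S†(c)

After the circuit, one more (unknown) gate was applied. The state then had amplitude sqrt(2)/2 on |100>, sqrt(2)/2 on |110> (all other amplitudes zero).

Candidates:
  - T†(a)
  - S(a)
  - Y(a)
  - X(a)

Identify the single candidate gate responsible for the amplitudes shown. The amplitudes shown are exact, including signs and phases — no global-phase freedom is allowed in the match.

The applied gate was X(a).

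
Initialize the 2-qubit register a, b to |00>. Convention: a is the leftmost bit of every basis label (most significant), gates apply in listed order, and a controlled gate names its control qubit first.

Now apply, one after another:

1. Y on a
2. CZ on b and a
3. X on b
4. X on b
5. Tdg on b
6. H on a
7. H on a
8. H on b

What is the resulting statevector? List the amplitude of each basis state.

The final amplitudes are 0 on |00>, 0 on |01>, sqrt(2)*I/2 on |10>, sqrt(2)*I/2 on |11>. Key observation: gates 6-7 undo each other exactly, leaving only the rest of the circuit to track.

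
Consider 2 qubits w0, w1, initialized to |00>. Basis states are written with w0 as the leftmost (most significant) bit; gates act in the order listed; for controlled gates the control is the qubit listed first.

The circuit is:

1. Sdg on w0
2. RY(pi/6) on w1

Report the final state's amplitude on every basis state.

The final amplitudes are sqrt(2)/4 + sqrt(6)/4 on |00>, -sqrt(2)/4 + sqrt(6)/4 on |01>, 0 on |10>, 0 on |11>.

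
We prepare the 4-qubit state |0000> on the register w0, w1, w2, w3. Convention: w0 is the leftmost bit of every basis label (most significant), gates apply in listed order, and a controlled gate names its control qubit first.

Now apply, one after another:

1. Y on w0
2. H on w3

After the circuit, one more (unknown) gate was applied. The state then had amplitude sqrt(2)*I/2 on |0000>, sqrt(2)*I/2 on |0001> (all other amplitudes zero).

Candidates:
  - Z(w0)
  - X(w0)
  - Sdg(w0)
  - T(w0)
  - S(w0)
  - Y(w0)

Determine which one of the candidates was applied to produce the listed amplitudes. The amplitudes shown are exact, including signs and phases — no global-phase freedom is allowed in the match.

It was X(w0) that produced the state shown.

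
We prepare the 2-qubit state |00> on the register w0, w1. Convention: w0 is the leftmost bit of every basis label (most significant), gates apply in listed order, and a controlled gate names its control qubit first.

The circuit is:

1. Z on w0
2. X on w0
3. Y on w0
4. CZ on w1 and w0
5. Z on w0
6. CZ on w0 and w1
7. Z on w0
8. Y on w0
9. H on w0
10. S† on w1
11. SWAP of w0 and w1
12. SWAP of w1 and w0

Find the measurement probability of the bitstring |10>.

A full measurement returns |10> with probability 1/2.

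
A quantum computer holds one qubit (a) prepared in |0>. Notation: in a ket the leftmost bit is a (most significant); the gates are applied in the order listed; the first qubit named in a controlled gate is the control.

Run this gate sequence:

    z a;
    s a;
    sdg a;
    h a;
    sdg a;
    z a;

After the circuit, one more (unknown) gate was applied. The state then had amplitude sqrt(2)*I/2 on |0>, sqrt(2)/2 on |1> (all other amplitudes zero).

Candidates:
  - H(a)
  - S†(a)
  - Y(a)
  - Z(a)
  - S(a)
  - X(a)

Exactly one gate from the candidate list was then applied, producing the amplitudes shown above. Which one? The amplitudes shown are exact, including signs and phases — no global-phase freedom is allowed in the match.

The applied gate was X(a).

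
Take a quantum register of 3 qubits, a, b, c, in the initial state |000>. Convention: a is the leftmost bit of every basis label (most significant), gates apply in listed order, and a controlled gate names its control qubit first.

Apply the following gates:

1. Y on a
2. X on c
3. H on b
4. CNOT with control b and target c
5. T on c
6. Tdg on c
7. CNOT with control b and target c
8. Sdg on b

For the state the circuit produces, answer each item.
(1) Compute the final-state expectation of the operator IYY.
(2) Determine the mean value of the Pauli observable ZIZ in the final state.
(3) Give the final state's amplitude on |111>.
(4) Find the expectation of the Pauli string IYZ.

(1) In the final state, IYY has expectation 0. Key observation: steps 4-7 multiply out to the identity, so the circuit reduces to the remaining gates.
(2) The observable ZIZ averages to 1.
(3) The amplitude on |111> is sqrt(2)/2.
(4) The observable IYZ averages to 1.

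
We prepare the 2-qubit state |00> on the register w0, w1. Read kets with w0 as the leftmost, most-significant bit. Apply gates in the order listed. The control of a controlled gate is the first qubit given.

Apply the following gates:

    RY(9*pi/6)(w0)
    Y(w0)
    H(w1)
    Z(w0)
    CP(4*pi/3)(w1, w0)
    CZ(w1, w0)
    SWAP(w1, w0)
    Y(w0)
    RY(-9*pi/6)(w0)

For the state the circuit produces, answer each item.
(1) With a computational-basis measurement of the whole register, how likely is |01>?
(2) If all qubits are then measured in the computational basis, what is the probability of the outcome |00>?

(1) A full measurement returns |01> with probability 3/8.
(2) The probability of measuring |00> is 1/2.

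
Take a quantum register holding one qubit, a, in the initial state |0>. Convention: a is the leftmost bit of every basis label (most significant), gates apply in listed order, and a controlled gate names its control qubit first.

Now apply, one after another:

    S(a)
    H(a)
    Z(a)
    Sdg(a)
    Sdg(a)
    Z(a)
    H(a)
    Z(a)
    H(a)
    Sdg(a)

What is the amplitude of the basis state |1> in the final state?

The amplitude on |1> is -sqrt(2)*I/2.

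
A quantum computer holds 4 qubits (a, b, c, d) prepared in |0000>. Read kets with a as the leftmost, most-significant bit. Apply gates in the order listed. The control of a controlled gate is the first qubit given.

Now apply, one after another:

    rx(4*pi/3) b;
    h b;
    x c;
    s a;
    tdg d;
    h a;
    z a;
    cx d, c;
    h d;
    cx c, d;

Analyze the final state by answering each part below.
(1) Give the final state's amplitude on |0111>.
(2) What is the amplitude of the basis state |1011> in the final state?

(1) |0111> carries amplitude -sqrt(2)/8 + sqrt(6)*I/8 in the final state.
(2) The final state's coefficient on |1011> equals sqrt(2)/8 + sqrt(6)*I/8.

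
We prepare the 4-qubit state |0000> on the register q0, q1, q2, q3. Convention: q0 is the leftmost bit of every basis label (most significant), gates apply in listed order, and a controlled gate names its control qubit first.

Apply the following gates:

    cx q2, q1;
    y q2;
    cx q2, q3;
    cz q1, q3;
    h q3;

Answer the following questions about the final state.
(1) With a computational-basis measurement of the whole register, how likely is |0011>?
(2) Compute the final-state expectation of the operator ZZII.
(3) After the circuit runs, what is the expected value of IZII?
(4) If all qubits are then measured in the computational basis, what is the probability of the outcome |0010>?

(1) A full measurement returns |0011> with probability 1/2.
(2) In the final state, ZZII has expectation 1.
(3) The observable IZII averages to 1.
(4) Outcome |0010> occurs with probability 1/2.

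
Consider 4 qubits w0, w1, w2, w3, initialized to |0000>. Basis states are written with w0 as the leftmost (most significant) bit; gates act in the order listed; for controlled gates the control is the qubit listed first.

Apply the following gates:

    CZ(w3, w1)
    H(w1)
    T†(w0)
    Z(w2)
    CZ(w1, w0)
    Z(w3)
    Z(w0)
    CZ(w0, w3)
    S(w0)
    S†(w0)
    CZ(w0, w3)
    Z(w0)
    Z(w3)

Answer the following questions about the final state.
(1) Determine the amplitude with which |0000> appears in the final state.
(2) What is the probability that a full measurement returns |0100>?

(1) The final state's coefficient on |0000> equals sqrt(2)/2. Key observation: gates 6-13 undo each other exactly, leaving only the rest of the circuit to track.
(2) Outcome |0100> occurs with probability 1/2.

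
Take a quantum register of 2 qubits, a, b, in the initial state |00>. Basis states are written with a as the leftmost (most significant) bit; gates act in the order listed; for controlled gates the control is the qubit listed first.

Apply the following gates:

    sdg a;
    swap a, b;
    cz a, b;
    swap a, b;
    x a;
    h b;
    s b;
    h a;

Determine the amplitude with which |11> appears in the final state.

The final state's coefficient on |11> equals -I/2.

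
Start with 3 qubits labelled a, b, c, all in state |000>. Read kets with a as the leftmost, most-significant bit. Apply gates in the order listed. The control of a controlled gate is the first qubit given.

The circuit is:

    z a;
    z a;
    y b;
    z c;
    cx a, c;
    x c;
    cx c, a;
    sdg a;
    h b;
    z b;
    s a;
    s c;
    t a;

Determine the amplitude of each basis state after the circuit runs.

The final amplitudes are -sqrt(2)*exp(I*pi/4)/2 on |101>, -sqrt(2)*exp(I*pi/4)/2 on |111>, and 0 on every other basis state.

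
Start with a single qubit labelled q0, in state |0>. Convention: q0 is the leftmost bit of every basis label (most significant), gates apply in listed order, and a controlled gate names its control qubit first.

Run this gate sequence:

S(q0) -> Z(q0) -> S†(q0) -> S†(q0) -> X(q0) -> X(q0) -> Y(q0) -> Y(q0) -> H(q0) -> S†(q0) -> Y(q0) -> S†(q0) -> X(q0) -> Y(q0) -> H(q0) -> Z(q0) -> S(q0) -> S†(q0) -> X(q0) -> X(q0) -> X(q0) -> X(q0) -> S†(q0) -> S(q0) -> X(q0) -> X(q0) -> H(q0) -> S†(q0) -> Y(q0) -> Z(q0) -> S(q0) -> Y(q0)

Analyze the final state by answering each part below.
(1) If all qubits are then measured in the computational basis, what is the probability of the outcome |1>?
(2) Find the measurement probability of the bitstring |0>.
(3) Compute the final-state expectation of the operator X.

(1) Outcome |1> occurs with probability 1/2. Key observation: gates 21-26 undo each other exactly, leaving only the rest of the circuit to track.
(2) Outcome |0> occurs with probability 1/2.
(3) The expectation value of X is 1.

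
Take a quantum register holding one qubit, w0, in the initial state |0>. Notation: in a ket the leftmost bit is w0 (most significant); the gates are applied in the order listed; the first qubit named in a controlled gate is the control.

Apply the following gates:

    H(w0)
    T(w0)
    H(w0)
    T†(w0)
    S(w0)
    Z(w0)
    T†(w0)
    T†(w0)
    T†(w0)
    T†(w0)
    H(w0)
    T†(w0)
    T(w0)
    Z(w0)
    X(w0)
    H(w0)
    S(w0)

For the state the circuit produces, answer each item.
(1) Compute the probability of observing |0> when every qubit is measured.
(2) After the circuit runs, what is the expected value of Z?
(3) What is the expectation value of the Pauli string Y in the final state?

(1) A full measurement returns |0> with probability 1/2 - sqrt(2)/4.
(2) The expectation value of Z is -sqrt(2)/2.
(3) In the final state, Y has expectation -1/2.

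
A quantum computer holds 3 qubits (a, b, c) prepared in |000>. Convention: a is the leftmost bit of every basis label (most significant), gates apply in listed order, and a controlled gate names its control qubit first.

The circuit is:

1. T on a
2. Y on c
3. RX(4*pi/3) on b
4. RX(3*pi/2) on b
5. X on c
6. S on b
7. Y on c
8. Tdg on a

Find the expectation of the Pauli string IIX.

The expectation value of IIX is 0.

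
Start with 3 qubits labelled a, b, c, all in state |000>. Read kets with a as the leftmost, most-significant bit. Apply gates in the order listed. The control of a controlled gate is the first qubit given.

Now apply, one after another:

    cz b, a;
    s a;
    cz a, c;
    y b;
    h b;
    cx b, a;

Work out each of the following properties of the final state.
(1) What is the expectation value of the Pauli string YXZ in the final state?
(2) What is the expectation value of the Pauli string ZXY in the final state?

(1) The expectation value of YXZ is 0.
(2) In the final state, ZXY has expectation 0.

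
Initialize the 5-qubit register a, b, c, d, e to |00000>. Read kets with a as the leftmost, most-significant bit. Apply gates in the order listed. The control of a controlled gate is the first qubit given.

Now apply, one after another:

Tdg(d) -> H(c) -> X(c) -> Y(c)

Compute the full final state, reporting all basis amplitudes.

After the circuit, the state carries amplitude -sqrt(2)*I/2 on |00000>, sqrt(2)*I/2 on |00100>, and 0 on every other basis state.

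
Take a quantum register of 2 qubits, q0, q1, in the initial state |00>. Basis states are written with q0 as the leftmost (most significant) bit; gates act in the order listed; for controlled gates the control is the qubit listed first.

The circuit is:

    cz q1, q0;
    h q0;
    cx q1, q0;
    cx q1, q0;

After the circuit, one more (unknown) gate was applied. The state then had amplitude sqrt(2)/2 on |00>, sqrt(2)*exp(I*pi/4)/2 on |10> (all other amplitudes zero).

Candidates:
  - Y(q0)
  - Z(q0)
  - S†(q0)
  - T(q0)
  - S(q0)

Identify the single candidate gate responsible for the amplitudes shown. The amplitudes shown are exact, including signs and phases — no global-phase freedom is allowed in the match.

It was T(q0) that produced the state shown.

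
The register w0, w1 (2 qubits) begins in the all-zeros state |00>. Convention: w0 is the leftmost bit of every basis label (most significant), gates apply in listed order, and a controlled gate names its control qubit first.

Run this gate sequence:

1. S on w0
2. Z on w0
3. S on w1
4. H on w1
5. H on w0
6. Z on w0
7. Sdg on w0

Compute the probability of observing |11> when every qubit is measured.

A full measurement returns |11> with probability 1/4.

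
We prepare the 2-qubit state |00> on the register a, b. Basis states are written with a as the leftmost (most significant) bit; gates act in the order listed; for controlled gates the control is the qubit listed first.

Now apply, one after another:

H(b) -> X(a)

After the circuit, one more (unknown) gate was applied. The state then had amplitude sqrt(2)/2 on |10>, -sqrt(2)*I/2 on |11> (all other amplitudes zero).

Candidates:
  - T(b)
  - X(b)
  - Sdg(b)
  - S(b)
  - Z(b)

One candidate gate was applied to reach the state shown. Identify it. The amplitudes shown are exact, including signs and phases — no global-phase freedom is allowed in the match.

It was Sdg(b) that produced the state shown.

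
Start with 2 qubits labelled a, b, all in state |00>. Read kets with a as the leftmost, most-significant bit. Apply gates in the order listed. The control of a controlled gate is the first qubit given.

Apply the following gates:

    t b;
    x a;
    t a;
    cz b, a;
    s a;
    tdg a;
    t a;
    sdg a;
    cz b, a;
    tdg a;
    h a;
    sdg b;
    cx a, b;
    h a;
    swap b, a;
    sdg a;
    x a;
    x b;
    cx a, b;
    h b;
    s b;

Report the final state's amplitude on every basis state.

The final amplitudes are 0 on |00>, sqrt(2)/2 on |01>, sqrt(2)/2 on |10>, 0 on |11>.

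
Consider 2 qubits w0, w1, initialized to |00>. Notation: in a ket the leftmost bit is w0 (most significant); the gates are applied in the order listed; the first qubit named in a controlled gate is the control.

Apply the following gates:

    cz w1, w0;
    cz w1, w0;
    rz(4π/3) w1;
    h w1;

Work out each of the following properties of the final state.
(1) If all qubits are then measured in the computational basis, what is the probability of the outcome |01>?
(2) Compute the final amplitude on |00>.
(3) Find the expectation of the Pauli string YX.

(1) The probability of measuring |01> is 1/2. Key observation: gates 1-2 undo each other exactly, leaving only the rest of the circuit to track.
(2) The amplitude on |00> is -sqrt(2)*exp(I*pi/3)/2.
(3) The expectation value of YX is 0.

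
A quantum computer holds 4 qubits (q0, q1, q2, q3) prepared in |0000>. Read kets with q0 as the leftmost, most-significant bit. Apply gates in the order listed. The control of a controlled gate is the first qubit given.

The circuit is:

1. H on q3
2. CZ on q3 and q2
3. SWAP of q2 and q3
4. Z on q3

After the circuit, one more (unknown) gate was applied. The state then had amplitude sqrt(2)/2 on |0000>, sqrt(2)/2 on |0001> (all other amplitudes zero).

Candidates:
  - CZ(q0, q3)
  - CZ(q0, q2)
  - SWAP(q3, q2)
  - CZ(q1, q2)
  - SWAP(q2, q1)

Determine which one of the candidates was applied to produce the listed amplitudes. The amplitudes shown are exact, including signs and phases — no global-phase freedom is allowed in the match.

The applied gate was SWAP(q3, q2).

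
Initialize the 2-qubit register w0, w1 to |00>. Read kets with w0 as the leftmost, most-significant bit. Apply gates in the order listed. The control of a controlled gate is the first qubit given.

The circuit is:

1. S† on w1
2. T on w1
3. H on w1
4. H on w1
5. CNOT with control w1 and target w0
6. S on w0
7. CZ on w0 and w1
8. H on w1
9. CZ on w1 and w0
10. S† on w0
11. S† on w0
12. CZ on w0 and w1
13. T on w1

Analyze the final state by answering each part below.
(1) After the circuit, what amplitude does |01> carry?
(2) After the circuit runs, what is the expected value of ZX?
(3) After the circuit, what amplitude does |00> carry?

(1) The final state's coefficient on |01> equals sqrt(2)*exp(I*pi/4)/2.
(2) The expectation value of ZX is sqrt(2)/2.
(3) The final state's coefficient on |00> equals sqrt(2)/2.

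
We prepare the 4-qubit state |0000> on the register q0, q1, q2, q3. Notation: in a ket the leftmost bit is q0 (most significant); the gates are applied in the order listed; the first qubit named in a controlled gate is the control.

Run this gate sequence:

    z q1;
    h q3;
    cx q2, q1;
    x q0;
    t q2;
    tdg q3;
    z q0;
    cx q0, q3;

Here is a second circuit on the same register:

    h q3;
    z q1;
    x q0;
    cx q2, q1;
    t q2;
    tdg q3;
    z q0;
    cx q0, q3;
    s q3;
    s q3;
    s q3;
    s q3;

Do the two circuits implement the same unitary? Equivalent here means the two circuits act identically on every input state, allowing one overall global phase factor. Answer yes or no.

Yes: on every input state the two circuits agree up to one overall phase factor.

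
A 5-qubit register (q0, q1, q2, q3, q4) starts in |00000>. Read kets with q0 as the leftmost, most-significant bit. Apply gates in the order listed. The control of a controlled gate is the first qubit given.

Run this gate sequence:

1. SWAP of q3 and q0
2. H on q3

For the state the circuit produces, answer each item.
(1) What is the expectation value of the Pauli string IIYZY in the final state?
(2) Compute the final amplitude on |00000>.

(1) The expectation value of IIYZY is 0.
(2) The final state's coefficient on |00000> equals sqrt(2)/2.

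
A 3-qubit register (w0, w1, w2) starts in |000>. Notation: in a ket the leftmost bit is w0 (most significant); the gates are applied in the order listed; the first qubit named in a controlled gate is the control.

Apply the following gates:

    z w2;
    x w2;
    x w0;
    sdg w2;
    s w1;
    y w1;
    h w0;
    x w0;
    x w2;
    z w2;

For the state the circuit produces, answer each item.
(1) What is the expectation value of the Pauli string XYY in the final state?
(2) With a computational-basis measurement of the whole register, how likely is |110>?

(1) The expectation value of XYY is 0.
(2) A full measurement returns |110> with probability 1/2.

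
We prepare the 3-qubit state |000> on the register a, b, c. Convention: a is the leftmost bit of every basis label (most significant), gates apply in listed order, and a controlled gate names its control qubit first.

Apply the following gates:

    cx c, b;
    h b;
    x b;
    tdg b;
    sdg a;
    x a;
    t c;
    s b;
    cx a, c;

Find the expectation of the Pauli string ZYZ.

The observable ZYZ averages to sqrt(2)/2.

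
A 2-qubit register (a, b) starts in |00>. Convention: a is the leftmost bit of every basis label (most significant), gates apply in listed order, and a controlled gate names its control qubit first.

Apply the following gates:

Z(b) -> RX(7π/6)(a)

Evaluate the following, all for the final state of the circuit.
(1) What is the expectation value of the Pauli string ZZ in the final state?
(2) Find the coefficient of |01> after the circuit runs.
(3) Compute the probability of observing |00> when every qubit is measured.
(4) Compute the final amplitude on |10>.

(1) In the final state, ZZ has expectation -sqrt(3)/2.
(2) The final state's coefficient on |01> equals 0.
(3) The probability of measuring |00> is 1/2 - sqrt(3)/4.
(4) The amplitude on |10> is I*(-sqrt(6) - sqrt(2))/4.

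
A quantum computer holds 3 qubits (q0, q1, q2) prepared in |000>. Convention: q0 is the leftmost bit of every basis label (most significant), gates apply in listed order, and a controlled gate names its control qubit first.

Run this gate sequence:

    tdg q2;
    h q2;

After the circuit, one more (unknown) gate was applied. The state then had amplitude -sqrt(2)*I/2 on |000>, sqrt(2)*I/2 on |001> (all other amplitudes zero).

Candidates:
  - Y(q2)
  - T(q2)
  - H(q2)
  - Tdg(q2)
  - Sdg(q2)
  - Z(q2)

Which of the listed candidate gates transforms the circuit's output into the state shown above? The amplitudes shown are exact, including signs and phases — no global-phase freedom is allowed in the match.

The applied gate was Y(q2).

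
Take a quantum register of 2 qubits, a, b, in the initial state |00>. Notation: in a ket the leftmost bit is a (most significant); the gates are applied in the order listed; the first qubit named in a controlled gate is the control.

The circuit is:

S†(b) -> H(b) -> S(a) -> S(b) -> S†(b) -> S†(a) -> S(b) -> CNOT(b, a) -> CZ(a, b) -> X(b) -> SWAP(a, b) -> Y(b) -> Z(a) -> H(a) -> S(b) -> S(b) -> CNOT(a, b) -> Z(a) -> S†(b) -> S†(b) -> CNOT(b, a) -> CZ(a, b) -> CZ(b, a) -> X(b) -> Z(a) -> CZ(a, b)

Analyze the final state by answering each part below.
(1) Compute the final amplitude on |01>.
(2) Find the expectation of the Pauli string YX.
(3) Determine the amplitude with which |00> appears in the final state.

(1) |01> carries amplitude -1/2 in the final state.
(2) The observable YX averages to -1.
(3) The amplitude on |00> is -1/2.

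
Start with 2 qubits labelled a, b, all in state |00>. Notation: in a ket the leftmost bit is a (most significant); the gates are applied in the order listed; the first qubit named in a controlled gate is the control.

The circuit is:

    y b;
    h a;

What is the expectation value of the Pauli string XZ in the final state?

In the final state, XZ has expectation -1.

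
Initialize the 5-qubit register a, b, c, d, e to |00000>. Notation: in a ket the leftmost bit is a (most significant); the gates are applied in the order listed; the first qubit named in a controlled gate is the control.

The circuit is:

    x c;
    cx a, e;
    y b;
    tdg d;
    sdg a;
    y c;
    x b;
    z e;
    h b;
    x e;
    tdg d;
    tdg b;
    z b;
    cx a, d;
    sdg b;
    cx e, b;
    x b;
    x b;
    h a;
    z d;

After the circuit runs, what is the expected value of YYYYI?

The observable YYYYI averages to 0.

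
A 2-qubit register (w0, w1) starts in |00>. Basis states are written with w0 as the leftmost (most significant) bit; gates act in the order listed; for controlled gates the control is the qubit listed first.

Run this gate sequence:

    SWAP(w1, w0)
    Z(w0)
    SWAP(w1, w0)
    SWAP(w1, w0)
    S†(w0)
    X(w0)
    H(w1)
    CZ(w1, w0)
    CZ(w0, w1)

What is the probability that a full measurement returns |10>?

Outcome |10> occurs with probability 1/2.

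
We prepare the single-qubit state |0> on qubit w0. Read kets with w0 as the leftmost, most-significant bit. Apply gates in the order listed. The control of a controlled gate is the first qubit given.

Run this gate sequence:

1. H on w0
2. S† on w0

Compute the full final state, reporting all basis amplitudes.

After the circuit, the state carries amplitude sqrt(2)/2 on |0>, -sqrt(2)*I/2 on |1>.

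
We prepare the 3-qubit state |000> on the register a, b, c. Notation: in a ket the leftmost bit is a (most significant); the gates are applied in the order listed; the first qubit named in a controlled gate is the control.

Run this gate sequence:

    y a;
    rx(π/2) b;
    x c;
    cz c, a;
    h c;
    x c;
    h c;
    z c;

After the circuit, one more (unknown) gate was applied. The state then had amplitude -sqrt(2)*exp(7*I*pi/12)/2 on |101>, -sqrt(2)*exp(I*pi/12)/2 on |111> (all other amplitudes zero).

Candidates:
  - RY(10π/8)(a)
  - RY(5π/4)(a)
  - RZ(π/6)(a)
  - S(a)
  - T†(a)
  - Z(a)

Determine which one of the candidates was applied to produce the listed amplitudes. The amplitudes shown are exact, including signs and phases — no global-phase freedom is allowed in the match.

The unique candidate consistent with the amplitudes is RZ(π/6)(a). Key observation: the block from step 5 through step 8 cancels to the identity and can be dropped.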